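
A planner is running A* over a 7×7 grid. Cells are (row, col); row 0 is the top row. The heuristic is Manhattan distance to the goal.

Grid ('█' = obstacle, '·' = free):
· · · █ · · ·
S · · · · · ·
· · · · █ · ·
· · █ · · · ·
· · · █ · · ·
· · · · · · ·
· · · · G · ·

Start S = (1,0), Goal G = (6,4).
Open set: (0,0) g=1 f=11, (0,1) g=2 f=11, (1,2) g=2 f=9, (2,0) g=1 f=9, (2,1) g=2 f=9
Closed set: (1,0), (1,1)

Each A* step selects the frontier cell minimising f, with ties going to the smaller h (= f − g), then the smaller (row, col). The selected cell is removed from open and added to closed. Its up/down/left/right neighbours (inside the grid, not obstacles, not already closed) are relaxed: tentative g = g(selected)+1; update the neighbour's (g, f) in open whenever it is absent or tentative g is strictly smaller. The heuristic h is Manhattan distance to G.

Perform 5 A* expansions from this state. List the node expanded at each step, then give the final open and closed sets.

step 1: expand (1,2) (f=9, h=7) → closed; open now [(0,0) g=1 f=11, (0,1) g=2 f=11, (0,2) g=3 f=11, (1,3) g=3 f=9, (2,0) g=1 f=9, (2,1) g=2 f=9, (2,2) g=3 f=9]
step 2: expand (1,3) (f=9, h=6) → closed; open now [(0,0) g=1 f=11, (0,1) g=2 f=11, (0,2) g=3 f=11, (1,4) g=4 f=9, (2,0) g=1 f=9, (2,1) g=2 f=9, (2,2) g=3 f=9, (2,3) g=4 f=9]
step 3: expand (1,4) (f=9, h=5) → closed; open now [(0,0) g=1 f=11, (0,1) g=2 f=11, (0,2) g=3 f=11, (0,4) g=5 f=11, (1,5) g=5 f=11, (2,0) g=1 f=9, (2,1) g=2 f=9, (2,2) g=3 f=9, (2,3) g=4 f=9]
step 4: expand (2,3) (f=9, h=5) → closed; open now [(0,0) g=1 f=11, (0,1) g=2 f=11, (0,2) g=3 f=11, (0,4) g=5 f=11, (1,5) g=5 f=11, (2,0) g=1 f=9, (2,1) g=2 f=9, (2,2) g=3 f=9, (3,3) g=5 f=9]
step 5: expand (3,3) (f=9, h=4) → closed; open now [(0,0) g=1 f=11, (0,1) g=2 f=11, (0,2) g=3 f=11, (0,4) g=5 f=11, (1,5) g=5 f=11, (2,0) g=1 f=9, (2,1) g=2 f=9, (2,2) g=3 f=9, (3,4) g=6 f=9]

order=[(1,2) → (1,3) → (1,4) → (2,3) → (3,3)]; open=[(0,0) g=1 f=11, (0,1) g=2 f=11, (0,2) g=3 f=11, (0,4) g=5 f=11, (1,5) g=5 f=11, (2,0) g=1 f=9, (2,1) g=2 f=9, (2,2) g=3 f=9, (3,4) g=6 f=9]; closed=[(1,0), (1,1), (1,2), (1,3), (1,4), (2,3), (3,3)]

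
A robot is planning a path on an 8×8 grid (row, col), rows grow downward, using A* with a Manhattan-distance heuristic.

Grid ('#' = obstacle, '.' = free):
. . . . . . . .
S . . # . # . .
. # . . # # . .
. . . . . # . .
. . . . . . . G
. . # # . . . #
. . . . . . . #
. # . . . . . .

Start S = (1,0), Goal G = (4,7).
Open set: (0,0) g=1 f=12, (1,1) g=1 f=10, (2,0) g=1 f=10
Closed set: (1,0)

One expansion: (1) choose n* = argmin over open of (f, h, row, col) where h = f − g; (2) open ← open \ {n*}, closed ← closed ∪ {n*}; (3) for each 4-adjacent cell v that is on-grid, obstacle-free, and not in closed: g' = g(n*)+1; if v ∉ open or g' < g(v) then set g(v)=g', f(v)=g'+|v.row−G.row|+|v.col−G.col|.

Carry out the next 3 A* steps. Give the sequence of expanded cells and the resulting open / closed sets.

order=[(1,1) → (1,2) → (2,2)]; open=[(0,0) g=1 f=12, (0,1) g=2 f=12, (0,2) g=3 f=12, (2,0) g=1 f=10, (2,3) g=4 f=10, (3,2) g=4 f=10]; closed=[(1,0), (1,1), (1,2), (2,2)]

step 1: expand (1,1) (f=10, h=9) → closed; open now [(0,0) g=1 f=12, (0,1) g=2 f=12, (1,2) g=2 f=10, (2,0) g=1 f=10]
step 2: expand (1,2) (f=10, h=8) → closed; open now [(0,0) g=1 f=12, (0,1) g=2 f=12, (0,2) g=3 f=12, (2,0) g=1 f=10, (2,2) g=3 f=10]
step 3: expand (2,2) (f=10, h=7) → closed; open now [(0,0) g=1 f=12, (0,1) g=2 f=12, (0,2) g=3 f=12, (2,0) g=1 f=10, (2,3) g=4 f=10, (3,2) g=4 f=10]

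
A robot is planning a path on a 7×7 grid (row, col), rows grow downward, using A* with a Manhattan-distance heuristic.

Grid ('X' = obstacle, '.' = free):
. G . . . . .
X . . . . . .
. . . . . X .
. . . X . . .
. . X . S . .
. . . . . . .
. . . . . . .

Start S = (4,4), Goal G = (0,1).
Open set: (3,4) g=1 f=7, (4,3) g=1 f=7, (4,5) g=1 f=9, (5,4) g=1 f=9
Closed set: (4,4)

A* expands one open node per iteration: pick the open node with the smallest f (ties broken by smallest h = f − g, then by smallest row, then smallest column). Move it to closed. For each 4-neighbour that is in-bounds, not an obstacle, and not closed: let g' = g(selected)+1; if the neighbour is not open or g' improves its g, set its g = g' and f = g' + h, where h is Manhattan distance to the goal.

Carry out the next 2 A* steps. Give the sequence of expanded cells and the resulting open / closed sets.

step 1: expand (3,4) (f=7, h=6) → closed; open now [(2,4) g=2 f=7, (3,5) g=2 f=9, (4,3) g=1 f=7, (4,5) g=1 f=9, (5,4) g=1 f=9]
step 2: expand (2,4) (f=7, h=5) → closed; open now [(1,4) g=3 f=7, (2,3) g=3 f=7, (3,5) g=2 f=9, (4,3) g=1 f=7, (4,5) g=1 f=9, (5,4) g=1 f=9]

order=[(3,4) → (2,4)]; open=[(1,4) g=3 f=7, (2,3) g=3 f=7, (3,5) g=2 f=9, (4,3) g=1 f=7, (4,5) g=1 f=9, (5,4) g=1 f=9]; closed=[(2,4), (3,4), (4,4)]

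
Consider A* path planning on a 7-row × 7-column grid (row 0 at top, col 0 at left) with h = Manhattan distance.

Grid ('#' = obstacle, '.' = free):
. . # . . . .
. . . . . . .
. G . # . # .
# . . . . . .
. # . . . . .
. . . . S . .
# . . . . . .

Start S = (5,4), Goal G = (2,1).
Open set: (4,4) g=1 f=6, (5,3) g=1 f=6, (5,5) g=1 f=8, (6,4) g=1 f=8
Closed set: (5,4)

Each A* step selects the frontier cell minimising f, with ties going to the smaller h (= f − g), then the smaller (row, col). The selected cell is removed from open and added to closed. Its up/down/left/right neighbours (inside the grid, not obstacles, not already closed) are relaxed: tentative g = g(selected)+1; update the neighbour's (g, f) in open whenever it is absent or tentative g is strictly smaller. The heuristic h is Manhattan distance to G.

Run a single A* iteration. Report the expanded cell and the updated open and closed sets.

step 1: expand (4,4) (f=6, h=5) → closed; open now [(3,4) g=2 f=6, (4,3) g=2 f=6, (4,5) g=2 f=8, (5,3) g=1 f=6, (5,5) g=1 f=8, (6,4) g=1 f=8]

expanded=(4,4); open=[(3,4) g=2 f=6, (4,3) g=2 f=6, (4,5) g=2 f=8, (5,3) g=1 f=6, (5,5) g=1 f=8, (6,4) g=1 f=8]; closed=[(4,4), (5,4)]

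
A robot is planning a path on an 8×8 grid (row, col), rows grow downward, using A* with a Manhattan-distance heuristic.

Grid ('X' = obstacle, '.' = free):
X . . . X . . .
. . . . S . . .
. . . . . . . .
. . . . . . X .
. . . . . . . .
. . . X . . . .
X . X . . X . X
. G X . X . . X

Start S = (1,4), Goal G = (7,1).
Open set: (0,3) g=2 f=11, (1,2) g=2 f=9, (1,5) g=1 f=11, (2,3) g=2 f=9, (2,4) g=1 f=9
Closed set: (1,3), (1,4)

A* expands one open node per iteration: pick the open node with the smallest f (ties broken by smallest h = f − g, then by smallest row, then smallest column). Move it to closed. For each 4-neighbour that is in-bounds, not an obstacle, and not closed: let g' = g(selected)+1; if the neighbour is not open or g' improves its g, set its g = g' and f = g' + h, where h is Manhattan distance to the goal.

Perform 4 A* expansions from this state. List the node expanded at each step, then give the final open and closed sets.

step 1: expand (1,2) (f=9, h=7) → closed; open now [(0,2) g=3 f=11, (0,3) g=2 f=11, (1,1) g=3 f=9, (1,5) g=1 f=11, (2,2) g=3 f=9, (2,3) g=2 f=9, (2,4) g=1 f=9]
step 2: expand (1,1) (f=9, h=6) → closed; open now [(0,1) g=4 f=11, (0,2) g=3 f=11, (0,3) g=2 f=11, (1,0) g=4 f=11, (1,5) g=1 f=11, (2,1) g=4 f=9, (2,2) g=3 f=9, (2,3) g=2 f=9, (2,4) g=1 f=9]
step 3: expand (2,1) (f=9, h=5) → closed; open now [(0,1) g=4 f=11, (0,2) g=3 f=11, (0,3) g=2 f=11, (1,0) g=4 f=11, (1,5) g=1 f=11, (2,0) g=5 f=11, (2,2) g=3 f=9, (2,3) g=2 f=9, (2,4) g=1 f=9, (3,1) g=5 f=9]
step 4: expand (3,1) (f=9, h=4) → closed; open now [(0,1) g=4 f=11, (0,2) g=3 f=11, (0,3) g=2 f=11, (1,0) g=4 f=11, (1,5) g=1 f=11, (2,0) g=5 f=11, (2,2) g=3 f=9, (2,3) g=2 f=9, (2,4) g=1 f=9, (3,0) g=6 f=11, (3,2) g=6 f=11, (4,1) g=6 f=9]

order=[(1,2) → (1,1) → (2,1) → (3,1)]; open=[(0,1) g=4 f=11, (0,2) g=3 f=11, (0,3) g=2 f=11, (1,0) g=4 f=11, (1,5) g=1 f=11, (2,0) g=5 f=11, (2,2) g=3 f=9, (2,3) g=2 f=9, (2,4) g=1 f=9, (3,0) g=6 f=11, (3,2) g=6 f=11, (4,1) g=6 f=9]; closed=[(1,1), (1,2), (1,3), (1,4), (2,1), (3,1)]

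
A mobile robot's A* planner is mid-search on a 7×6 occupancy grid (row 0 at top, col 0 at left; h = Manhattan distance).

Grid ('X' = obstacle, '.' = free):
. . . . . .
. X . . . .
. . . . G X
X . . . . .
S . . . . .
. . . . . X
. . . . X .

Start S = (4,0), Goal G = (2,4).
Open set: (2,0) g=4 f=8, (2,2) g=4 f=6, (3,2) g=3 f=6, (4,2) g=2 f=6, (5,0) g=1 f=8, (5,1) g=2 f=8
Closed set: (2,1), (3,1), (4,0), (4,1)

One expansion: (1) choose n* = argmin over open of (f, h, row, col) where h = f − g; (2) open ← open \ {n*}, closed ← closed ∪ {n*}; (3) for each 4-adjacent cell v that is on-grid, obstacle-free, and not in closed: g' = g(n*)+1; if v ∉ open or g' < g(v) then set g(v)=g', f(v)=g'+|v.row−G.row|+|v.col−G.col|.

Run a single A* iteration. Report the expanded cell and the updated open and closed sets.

expanded=(2,2); open=[(1,2) g=5 f=8, (2,0) g=4 f=8, (2,3) g=5 f=6, (3,2) g=3 f=6, (4,2) g=2 f=6, (5,0) g=1 f=8, (5,1) g=2 f=8]; closed=[(2,1), (2,2), (3,1), (4,0), (4,1)]

step 1: expand (2,2) (f=6, h=2) → closed; open now [(1,2) g=5 f=8, (2,0) g=4 f=8, (2,3) g=5 f=6, (3,2) g=3 f=6, (4,2) g=2 f=6, (5,0) g=1 f=8, (5,1) g=2 f=8]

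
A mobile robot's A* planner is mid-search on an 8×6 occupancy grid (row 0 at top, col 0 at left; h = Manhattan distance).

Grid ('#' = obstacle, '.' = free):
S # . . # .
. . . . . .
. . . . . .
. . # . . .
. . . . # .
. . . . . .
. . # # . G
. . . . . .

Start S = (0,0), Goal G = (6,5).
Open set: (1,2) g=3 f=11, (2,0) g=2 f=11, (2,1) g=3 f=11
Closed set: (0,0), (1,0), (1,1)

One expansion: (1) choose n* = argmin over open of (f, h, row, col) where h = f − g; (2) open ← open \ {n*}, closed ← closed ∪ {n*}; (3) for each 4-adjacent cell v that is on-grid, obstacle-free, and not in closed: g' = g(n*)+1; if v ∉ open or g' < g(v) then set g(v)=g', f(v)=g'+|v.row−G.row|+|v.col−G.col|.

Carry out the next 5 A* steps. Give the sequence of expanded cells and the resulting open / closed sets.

step 1: expand (1,2) (f=11, h=8) → closed; open now [(0,2) g=4 f=13, (1,3) g=4 f=11, (2,0) g=2 f=11, (2,1) g=3 f=11, (2,2) g=4 f=11]
step 2: expand (1,3) (f=11, h=7) → closed; open now [(0,2) g=4 f=13, (0,3) g=5 f=13, (1,4) g=5 f=11, (2,0) g=2 f=11, (2,1) g=3 f=11, (2,2) g=4 f=11, (2,3) g=5 f=11]
step 3: expand (1,4) (f=11, h=6) → closed; open now [(0,2) g=4 f=13, (0,3) g=5 f=13, (1,5) g=6 f=11, (2,0) g=2 f=11, (2,1) g=3 f=11, (2,2) g=4 f=11, (2,3) g=5 f=11, (2,4) g=6 f=11]
step 4: expand (1,5) (f=11, h=5) → closed; open now [(0,2) g=4 f=13, (0,3) g=5 f=13, (0,5) g=7 f=13, (2,0) g=2 f=11, (2,1) g=3 f=11, (2,2) g=4 f=11, (2,3) g=5 f=11, (2,4) g=6 f=11, (2,5) g=7 f=11]
step 5: expand (2,5) (f=11, h=4) → closed; open now [(0,2) g=4 f=13, (0,3) g=5 f=13, (0,5) g=7 f=13, (2,0) g=2 f=11, (2,1) g=3 f=11, (2,2) g=4 f=11, (2,3) g=5 f=11, (2,4) g=6 f=11, (3,5) g=8 f=11]

order=[(1,2) → (1,3) → (1,4) → (1,5) → (2,5)]; open=[(0,2) g=4 f=13, (0,3) g=5 f=13, (0,5) g=7 f=13, (2,0) g=2 f=11, (2,1) g=3 f=11, (2,2) g=4 f=11, (2,3) g=5 f=11, (2,4) g=6 f=11, (3,5) g=8 f=11]; closed=[(0,0), (1,0), (1,1), (1,2), (1,3), (1,4), (1,5), (2,5)]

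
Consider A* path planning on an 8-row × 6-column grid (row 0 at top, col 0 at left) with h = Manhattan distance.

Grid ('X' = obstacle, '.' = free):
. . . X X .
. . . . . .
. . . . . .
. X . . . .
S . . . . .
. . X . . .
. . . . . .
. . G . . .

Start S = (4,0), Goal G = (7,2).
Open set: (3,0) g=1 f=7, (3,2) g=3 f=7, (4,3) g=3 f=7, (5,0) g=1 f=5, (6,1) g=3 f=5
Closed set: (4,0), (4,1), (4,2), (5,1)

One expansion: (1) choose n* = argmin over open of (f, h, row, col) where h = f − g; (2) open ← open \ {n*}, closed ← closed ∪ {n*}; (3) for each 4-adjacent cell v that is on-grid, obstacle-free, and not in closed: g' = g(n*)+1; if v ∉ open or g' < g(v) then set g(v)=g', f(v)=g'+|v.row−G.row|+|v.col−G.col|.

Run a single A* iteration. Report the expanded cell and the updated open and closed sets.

expanded=(6,1); open=[(3,0) g=1 f=7, (3,2) g=3 f=7, (4,3) g=3 f=7, (5,0) g=1 f=5, (6,0) g=4 f=7, (6,2) g=4 f=5, (7,1) g=4 f=5]; closed=[(4,0), (4,1), (4,2), (5,1), (6,1)]

step 1: expand (6,1) (f=5, h=2) → closed; open now [(3,0) g=1 f=7, (3,2) g=3 f=7, (4,3) g=3 f=7, (5,0) g=1 f=5, (6,0) g=4 f=7, (6,2) g=4 f=5, (7,1) g=4 f=5]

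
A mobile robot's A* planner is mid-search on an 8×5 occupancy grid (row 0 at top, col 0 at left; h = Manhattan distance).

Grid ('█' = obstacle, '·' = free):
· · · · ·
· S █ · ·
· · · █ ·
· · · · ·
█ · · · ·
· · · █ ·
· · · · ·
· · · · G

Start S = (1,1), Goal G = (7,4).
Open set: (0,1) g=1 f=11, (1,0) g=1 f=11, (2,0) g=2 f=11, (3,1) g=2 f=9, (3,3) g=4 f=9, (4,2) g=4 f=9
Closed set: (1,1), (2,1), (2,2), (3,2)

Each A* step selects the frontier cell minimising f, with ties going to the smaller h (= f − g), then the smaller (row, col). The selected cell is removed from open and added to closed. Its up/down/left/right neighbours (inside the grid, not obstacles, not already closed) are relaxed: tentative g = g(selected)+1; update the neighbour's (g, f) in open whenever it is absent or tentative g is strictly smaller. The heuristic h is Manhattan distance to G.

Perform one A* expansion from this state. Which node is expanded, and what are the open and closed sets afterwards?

step 1: expand (3,3) (f=9, h=5) → closed; open now [(0,1) g=1 f=11, (1,0) g=1 f=11, (2,0) g=2 f=11, (3,1) g=2 f=9, (3,4) g=5 f=9, (4,2) g=4 f=9, (4,3) g=5 f=9]

expanded=(3,3); open=[(0,1) g=1 f=11, (1,0) g=1 f=11, (2,0) g=2 f=11, (3,1) g=2 f=9, (3,4) g=5 f=9, (4,2) g=4 f=9, (4,3) g=5 f=9]; closed=[(1,1), (2,1), (2,2), (3,2), (3,3)]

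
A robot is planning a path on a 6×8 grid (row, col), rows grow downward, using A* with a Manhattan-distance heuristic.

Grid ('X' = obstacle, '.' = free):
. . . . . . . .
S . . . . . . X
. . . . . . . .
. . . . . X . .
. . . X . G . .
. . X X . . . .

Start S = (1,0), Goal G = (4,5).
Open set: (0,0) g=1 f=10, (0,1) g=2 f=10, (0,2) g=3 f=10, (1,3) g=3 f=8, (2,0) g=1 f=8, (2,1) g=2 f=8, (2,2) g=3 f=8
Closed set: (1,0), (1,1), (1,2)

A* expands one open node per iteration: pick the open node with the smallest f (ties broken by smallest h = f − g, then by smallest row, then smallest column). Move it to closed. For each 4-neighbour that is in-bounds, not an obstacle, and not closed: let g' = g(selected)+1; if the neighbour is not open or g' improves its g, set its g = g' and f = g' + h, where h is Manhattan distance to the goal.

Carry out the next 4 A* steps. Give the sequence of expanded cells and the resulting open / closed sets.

step 1: expand (1,3) (f=8, h=5) → closed; open now [(0,0) g=1 f=10, (0,1) g=2 f=10, (0,2) g=3 f=10, (0,3) g=4 f=10, (1,4) g=4 f=8, (2,0) g=1 f=8, (2,1) g=2 f=8, (2,2) g=3 f=8, (2,3) g=4 f=8]
step 2: expand (1,4) (f=8, h=4) → closed; open now [(0,0) g=1 f=10, (0,1) g=2 f=10, (0,2) g=3 f=10, (0,3) g=4 f=10, (0,4) g=5 f=10, (1,5) g=5 f=8, (2,0) g=1 f=8, (2,1) g=2 f=8, (2,2) g=3 f=8, (2,3) g=4 f=8, (2,4) g=5 f=8]
step 3: expand (1,5) (f=8, h=3) → closed; open now [(0,0) g=1 f=10, (0,1) g=2 f=10, (0,2) g=3 f=10, (0,3) g=4 f=10, (0,4) g=5 f=10, (0,5) g=6 f=10, (1,6) g=6 f=10, (2,0) g=1 f=8, (2,1) g=2 f=8, (2,2) g=3 f=8, (2,3) g=4 f=8, (2,4) g=5 f=8, (2,5) g=6 f=8]
step 4: expand (2,5) (f=8, h=2) → closed; open now [(0,0) g=1 f=10, (0,1) g=2 f=10, (0,2) g=3 f=10, (0,3) g=4 f=10, (0,4) g=5 f=10, (0,5) g=6 f=10, (1,6) g=6 f=10, (2,0) g=1 f=8, (2,1) g=2 f=8, (2,2) g=3 f=8, (2,3) g=4 f=8, (2,4) g=5 f=8, (2,6) g=7 f=10]

order=[(1,3) → (1,4) → (1,5) → (2,5)]; open=[(0,0) g=1 f=10, (0,1) g=2 f=10, (0,2) g=3 f=10, (0,3) g=4 f=10, (0,4) g=5 f=10, (0,5) g=6 f=10, (1,6) g=6 f=10, (2,0) g=1 f=8, (2,1) g=2 f=8, (2,2) g=3 f=8, (2,3) g=4 f=8, (2,4) g=5 f=8, (2,6) g=7 f=10]; closed=[(1,0), (1,1), (1,2), (1,3), (1,4), (1,5), (2,5)]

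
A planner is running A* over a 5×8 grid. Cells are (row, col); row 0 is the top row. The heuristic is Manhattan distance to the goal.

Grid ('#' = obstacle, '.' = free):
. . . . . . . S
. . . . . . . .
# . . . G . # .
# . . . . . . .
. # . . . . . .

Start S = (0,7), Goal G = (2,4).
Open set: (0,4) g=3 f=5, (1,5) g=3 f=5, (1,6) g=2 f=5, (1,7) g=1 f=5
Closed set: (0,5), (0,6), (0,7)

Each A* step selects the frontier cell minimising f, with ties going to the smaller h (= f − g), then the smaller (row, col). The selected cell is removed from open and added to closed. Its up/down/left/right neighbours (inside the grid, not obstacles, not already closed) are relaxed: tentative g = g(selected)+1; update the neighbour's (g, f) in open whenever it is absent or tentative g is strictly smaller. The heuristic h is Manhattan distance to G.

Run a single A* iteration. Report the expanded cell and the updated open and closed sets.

step 1: expand (0,4) (f=5, h=2) → closed; open now [(0,3) g=4 f=7, (1,4) g=4 f=5, (1,5) g=3 f=5, (1,6) g=2 f=5, (1,7) g=1 f=5]

expanded=(0,4); open=[(0,3) g=4 f=7, (1,4) g=4 f=5, (1,5) g=3 f=5, (1,6) g=2 f=5, (1,7) g=1 f=5]; closed=[(0,4), (0,5), (0,6), (0,7)]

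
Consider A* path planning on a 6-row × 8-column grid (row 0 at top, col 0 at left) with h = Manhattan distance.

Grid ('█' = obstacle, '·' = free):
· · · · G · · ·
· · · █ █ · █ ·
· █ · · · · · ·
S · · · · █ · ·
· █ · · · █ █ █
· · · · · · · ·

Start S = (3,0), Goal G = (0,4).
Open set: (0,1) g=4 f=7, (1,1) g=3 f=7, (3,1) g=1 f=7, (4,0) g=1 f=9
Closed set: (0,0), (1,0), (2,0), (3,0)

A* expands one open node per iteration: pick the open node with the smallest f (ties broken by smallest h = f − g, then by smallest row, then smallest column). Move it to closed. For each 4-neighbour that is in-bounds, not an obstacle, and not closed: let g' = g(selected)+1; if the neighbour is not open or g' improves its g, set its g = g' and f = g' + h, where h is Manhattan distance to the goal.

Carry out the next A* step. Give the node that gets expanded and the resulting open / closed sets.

step 1: expand (0,1) (f=7, h=3) → closed; open now [(0,2) g=5 f=7, (1,1) g=3 f=7, (3,1) g=1 f=7, (4,0) g=1 f=9]

expanded=(0,1); open=[(0,2) g=5 f=7, (1,1) g=3 f=7, (3,1) g=1 f=7, (4,0) g=1 f=9]; closed=[(0,0), (0,1), (1,0), (2,0), (3,0)]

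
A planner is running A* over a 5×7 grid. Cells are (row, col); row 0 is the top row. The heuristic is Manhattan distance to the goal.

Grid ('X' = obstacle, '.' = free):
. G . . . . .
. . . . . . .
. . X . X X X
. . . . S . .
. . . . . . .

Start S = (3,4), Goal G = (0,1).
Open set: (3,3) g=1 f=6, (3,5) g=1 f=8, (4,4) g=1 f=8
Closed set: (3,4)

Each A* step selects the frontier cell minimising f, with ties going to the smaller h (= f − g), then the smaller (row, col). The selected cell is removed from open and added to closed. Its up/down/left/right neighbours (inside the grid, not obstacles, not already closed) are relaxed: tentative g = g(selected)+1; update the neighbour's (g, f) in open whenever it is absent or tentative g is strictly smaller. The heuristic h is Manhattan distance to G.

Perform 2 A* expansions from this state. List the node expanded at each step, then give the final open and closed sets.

step 1: expand (3,3) (f=6, h=5) → closed; open now [(2,3) g=2 f=6, (3,2) g=2 f=6, (3,5) g=1 f=8, (4,3) g=2 f=8, (4,4) g=1 f=8]
step 2: expand (2,3) (f=6, h=4) → closed; open now [(1,3) g=3 f=6, (3,2) g=2 f=6, (3,5) g=1 f=8, (4,3) g=2 f=8, (4,4) g=1 f=8]

order=[(3,3) → (2,3)]; open=[(1,3) g=3 f=6, (3,2) g=2 f=6, (3,5) g=1 f=8, (4,3) g=2 f=8, (4,4) g=1 f=8]; closed=[(2,3), (3,3), (3,4)]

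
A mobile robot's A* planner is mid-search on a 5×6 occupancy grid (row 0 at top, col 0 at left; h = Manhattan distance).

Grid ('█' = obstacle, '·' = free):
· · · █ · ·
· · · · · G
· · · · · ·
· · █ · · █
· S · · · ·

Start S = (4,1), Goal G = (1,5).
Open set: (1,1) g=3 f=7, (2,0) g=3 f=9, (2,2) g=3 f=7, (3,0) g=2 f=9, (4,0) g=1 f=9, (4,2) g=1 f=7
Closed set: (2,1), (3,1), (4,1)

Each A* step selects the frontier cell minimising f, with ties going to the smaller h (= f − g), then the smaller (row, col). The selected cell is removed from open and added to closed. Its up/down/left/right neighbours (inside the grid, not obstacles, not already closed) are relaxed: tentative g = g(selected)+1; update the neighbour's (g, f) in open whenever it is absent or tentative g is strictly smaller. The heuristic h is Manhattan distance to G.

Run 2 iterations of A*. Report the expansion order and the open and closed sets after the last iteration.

step 1: expand (1,1) (f=7, h=4) → closed; open now [(0,1) g=4 f=9, (1,0) g=4 f=9, (1,2) g=4 f=7, (2,0) g=3 f=9, (2,2) g=3 f=7, (3,0) g=2 f=9, (4,0) g=1 f=9, (4,2) g=1 f=7]
step 2: expand (1,2) (f=7, h=3) → closed; open now [(0,1) g=4 f=9, (0,2) g=5 f=9, (1,0) g=4 f=9, (1,3) g=5 f=7, (2,0) g=3 f=9, (2,2) g=3 f=7, (3,0) g=2 f=9, (4,0) g=1 f=9, (4,2) g=1 f=7]

order=[(1,1) → (1,2)]; open=[(0,1) g=4 f=9, (0,2) g=5 f=9, (1,0) g=4 f=9, (1,3) g=5 f=7, (2,0) g=3 f=9, (2,2) g=3 f=7, (3,0) g=2 f=9, (4,0) g=1 f=9, (4,2) g=1 f=7]; closed=[(1,1), (1,2), (2,1), (3,1), (4,1)]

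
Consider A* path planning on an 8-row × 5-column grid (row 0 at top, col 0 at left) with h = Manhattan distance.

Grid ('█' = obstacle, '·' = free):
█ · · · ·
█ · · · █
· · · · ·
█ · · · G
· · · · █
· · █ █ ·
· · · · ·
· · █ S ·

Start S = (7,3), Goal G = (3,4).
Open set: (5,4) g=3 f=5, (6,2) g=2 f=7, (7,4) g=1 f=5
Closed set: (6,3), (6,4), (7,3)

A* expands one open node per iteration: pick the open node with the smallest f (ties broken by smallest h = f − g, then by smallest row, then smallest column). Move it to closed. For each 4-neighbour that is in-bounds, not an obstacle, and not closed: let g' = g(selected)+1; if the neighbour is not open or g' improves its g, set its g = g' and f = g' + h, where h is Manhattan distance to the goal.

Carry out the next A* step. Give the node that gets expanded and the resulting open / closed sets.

step 1: expand (5,4) (f=5, h=2) → closed; open now [(6,2) g=2 f=7, (7,4) g=1 f=5]

expanded=(5,4); open=[(6,2) g=2 f=7, (7,4) g=1 f=5]; closed=[(5,4), (6,3), (6,4), (7,3)]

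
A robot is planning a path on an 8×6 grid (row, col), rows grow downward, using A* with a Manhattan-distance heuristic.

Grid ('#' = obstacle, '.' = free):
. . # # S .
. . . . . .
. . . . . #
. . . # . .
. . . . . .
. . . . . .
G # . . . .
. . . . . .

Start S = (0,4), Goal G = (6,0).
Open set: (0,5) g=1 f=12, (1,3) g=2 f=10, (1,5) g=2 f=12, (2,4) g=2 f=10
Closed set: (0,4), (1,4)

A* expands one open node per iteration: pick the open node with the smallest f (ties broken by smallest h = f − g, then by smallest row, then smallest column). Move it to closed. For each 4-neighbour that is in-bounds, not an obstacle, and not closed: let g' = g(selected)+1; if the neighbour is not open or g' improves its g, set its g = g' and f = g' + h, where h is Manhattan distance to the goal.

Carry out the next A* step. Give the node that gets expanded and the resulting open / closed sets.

expanded=(1,3); open=[(0,5) g=1 f=12, (1,2) g=3 f=10, (1,5) g=2 f=12, (2,3) g=3 f=10, (2,4) g=2 f=10]; closed=[(0,4), (1,3), (1,4)]

step 1: expand (1,3) (f=10, h=8) → closed; open now [(0,5) g=1 f=12, (1,2) g=3 f=10, (1,5) g=2 f=12, (2,3) g=3 f=10, (2,4) g=2 f=10]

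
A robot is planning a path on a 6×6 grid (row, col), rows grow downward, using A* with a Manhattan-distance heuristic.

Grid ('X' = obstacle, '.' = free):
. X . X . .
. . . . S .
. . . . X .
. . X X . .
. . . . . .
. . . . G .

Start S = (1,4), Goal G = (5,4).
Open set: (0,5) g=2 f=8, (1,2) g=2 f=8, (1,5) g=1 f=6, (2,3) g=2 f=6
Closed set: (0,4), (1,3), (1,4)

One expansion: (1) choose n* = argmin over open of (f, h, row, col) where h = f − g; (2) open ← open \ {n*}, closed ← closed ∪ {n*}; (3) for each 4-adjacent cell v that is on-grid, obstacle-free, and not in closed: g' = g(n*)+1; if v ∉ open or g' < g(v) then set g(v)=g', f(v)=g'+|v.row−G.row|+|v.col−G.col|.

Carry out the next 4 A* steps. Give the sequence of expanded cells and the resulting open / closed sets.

order=[(2,3) → (1,5) → (2,5) → (3,5)]; open=[(0,5) g=2 f=8, (1,2) g=2 f=8, (2,2) g=3 f=8, (3,4) g=4 f=6, (4,5) g=4 f=6]; closed=[(0,4), (1,3), (1,4), (1,5), (2,3), (2,5), (3,5)]

step 1: expand (2,3) (f=6, h=4) → closed; open now [(0,5) g=2 f=8, (1,2) g=2 f=8, (1,5) g=1 f=6, (2,2) g=3 f=8]
step 2: expand (1,5) (f=6, h=5) → closed; open now [(0,5) g=2 f=8, (1,2) g=2 f=8, (2,2) g=3 f=8, (2,5) g=2 f=6]
step 3: expand (2,5) (f=6, h=4) → closed; open now [(0,5) g=2 f=8, (1,2) g=2 f=8, (2,2) g=3 f=8, (3,5) g=3 f=6]
step 4: expand (3,5) (f=6, h=3) → closed; open now [(0,5) g=2 f=8, (1,2) g=2 f=8, (2,2) g=3 f=8, (3,4) g=4 f=6, (4,5) g=4 f=6]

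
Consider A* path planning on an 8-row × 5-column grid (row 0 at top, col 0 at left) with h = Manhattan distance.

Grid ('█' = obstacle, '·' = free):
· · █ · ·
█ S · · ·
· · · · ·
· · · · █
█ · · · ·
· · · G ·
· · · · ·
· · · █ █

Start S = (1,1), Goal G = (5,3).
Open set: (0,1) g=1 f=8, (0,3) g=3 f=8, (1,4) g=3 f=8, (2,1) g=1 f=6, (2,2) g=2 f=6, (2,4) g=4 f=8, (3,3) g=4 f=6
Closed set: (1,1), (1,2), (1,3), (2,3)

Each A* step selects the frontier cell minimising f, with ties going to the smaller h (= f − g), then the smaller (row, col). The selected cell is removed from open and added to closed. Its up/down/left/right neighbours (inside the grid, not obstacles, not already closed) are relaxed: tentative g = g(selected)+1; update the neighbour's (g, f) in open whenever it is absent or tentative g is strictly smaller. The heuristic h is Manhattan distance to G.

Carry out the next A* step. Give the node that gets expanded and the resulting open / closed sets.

step 1: expand (3,3) (f=6, h=2) → closed; open now [(0,1) g=1 f=8, (0,3) g=3 f=8, (1,4) g=3 f=8, (2,1) g=1 f=6, (2,2) g=2 f=6, (2,4) g=4 f=8, (3,2) g=5 f=8, (4,3) g=5 f=6]

expanded=(3,3); open=[(0,1) g=1 f=8, (0,3) g=3 f=8, (1,4) g=3 f=8, (2,1) g=1 f=6, (2,2) g=2 f=6, (2,4) g=4 f=8, (3,2) g=5 f=8, (4,3) g=5 f=6]; closed=[(1,1), (1,2), (1,3), (2,3), (3,3)]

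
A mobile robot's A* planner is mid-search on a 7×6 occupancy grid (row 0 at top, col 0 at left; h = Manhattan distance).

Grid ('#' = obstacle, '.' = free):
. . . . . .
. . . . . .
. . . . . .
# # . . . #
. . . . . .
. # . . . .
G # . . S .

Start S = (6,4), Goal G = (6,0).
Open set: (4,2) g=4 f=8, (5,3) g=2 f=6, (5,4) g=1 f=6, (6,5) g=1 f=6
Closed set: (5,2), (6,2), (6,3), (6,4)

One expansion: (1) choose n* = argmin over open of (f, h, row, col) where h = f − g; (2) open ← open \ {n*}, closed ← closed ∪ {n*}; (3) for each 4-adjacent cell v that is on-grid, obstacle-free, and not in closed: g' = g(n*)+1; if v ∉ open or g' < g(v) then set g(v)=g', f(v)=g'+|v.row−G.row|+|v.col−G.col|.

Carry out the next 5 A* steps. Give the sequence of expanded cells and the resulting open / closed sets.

order=[(5,3) → (5,4) → (6,5) → (4,2) → (4,1)]; open=[(3,2) g=5 f=10, (4,0) g=6 f=8, (4,3) g=3 f=8, (4,4) g=2 f=8, (5,5) g=2 f=8]; closed=[(4,1), (4,2), (5,2), (5,3), (5,4), (6,2), (6,3), (6,4), (6,5)]

step 1: expand (5,3) (f=6, h=4) → closed; open now [(4,2) g=4 f=8, (4,3) g=3 f=8, (5,4) g=1 f=6, (6,5) g=1 f=6]
step 2: expand (5,4) (f=6, h=5) → closed; open now [(4,2) g=4 f=8, (4,3) g=3 f=8, (4,4) g=2 f=8, (5,5) g=2 f=8, (6,5) g=1 f=6]
step 3: expand (6,5) (f=6, h=5) → closed; open now [(4,2) g=4 f=8, (4,3) g=3 f=8, (4,4) g=2 f=8, (5,5) g=2 f=8]
step 4: expand (4,2) (f=8, h=4) → closed; open now [(3,2) g=5 f=10, (4,1) g=5 f=8, (4,3) g=3 f=8, (4,4) g=2 f=8, (5,5) g=2 f=8]
step 5: expand (4,1) (f=8, h=3) → closed; open now [(3,2) g=5 f=10, (4,0) g=6 f=8, (4,3) g=3 f=8, (4,4) g=2 f=8, (5,5) g=2 f=8]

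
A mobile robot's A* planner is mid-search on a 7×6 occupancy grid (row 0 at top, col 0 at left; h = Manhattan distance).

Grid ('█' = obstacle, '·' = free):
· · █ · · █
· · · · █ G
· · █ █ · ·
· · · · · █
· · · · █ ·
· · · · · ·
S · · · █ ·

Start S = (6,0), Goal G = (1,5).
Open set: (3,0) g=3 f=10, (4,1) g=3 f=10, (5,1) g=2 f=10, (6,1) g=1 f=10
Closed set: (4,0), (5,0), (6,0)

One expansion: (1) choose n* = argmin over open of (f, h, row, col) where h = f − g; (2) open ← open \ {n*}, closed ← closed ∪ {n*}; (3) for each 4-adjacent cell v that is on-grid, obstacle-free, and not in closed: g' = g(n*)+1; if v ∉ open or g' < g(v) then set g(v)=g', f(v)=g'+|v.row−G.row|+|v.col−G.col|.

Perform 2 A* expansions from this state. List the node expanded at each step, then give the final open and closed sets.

order=[(3,0) → (2,0)]; open=[(1,0) g=5 f=10, (2,1) g=5 f=10, (3,1) g=4 f=10, (4,1) g=3 f=10, (5,1) g=2 f=10, (6,1) g=1 f=10]; closed=[(2,0), (3,0), (4,0), (5,0), (6,0)]

step 1: expand (3,0) (f=10, h=7) → closed; open now [(2,0) g=4 f=10, (3,1) g=4 f=10, (4,1) g=3 f=10, (5,1) g=2 f=10, (6,1) g=1 f=10]
step 2: expand (2,0) (f=10, h=6) → closed; open now [(1,0) g=5 f=10, (2,1) g=5 f=10, (3,1) g=4 f=10, (4,1) g=3 f=10, (5,1) g=2 f=10, (6,1) g=1 f=10]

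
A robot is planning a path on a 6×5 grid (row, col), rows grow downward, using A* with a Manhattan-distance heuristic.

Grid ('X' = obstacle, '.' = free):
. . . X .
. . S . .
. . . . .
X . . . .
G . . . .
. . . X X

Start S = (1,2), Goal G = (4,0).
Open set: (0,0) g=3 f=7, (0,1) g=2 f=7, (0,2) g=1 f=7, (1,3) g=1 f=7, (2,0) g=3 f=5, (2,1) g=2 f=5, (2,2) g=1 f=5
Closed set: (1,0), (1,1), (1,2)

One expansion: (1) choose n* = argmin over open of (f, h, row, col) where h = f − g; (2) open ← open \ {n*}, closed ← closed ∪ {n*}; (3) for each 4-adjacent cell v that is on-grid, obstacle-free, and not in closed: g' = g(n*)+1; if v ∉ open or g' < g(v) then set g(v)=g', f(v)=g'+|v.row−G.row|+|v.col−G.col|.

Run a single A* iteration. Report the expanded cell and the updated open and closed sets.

step 1: expand (2,0) (f=5, h=2) → closed; open now [(0,0) g=3 f=7, (0,1) g=2 f=7, (0,2) g=1 f=7, (1,3) g=1 f=7, (2,1) g=2 f=5, (2,2) g=1 f=5]

expanded=(2,0); open=[(0,0) g=3 f=7, (0,1) g=2 f=7, (0,2) g=1 f=7, (1,3) g=1 f=7, (2,1) g=2 f=5, (2,2) g=1 f=5]; closed=[(1,0), (1,1), (1,2), (2,0)]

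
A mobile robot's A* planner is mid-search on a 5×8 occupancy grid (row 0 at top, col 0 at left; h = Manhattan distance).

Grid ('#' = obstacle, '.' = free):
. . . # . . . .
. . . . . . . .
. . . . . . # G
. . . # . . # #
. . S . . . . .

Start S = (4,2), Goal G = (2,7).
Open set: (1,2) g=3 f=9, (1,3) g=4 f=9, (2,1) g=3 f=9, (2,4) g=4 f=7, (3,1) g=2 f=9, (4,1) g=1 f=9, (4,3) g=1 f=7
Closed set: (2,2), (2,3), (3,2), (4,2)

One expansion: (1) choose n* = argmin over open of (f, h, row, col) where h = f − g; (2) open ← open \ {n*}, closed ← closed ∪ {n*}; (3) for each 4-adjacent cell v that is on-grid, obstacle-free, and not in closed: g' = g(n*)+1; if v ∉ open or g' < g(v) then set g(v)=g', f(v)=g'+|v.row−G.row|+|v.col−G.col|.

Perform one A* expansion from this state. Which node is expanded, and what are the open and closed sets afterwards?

expanded=(2,4); open=[(1,2) g=3 f=9, (1,3) g=4 f=9, (1,4) g=5 f=9, (2,1) g=3 f=9, (2,5) g=5 f=7, (3,1) g=2 f=9, (3,4) g=5 f=9, (4,1) g=1 f=9, (4,3) g=1 f=7]; closed=[(2,2), (2,3), (2,4), (3,2), (4,2)]

step 1: expand (2,4) (f=7, h=3) → closed; open now [(1,2) g=3 f=9, (1,3) g=4 f=9, (1,4) g=5 f=9, (2,1) g=3 f=9, (2,5) g=5 f=7, (3,1) g=2 f=9, (3,4) g=5 f=9, (4,1) g=1 f=9, (4,3) g=1 f=7]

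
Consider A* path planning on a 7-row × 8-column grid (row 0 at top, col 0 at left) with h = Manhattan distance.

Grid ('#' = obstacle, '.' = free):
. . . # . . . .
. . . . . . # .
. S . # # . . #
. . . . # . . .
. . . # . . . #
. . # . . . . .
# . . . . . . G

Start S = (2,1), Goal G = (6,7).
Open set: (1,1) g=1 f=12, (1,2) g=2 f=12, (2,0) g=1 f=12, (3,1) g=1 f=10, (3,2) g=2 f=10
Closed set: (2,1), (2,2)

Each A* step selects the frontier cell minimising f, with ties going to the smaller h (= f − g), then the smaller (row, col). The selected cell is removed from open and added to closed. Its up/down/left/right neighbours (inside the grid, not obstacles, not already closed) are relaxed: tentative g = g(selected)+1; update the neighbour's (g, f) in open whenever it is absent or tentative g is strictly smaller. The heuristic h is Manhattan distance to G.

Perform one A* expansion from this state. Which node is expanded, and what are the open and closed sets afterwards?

expanded=(3,2); open=[(1,1) g=1 f=12, (1,2) g=2 f=12, (2,0) g=1 f=12, (3,1) g=1 f=10, (3,3) g=3 f=10, (4,2) g=3 f=10]; closed=[(2,1), (2,2), (3,2)]

step 1: expand (3,2) (f=10, h=8) → closed; open now [(1,1) g=1 f=12, (1,2) g=2 f=12, (2,0) g=1 f=12, (3,1) g=1 f=10, (3,3) g=3 f=10, (4,2) g=3 f=10]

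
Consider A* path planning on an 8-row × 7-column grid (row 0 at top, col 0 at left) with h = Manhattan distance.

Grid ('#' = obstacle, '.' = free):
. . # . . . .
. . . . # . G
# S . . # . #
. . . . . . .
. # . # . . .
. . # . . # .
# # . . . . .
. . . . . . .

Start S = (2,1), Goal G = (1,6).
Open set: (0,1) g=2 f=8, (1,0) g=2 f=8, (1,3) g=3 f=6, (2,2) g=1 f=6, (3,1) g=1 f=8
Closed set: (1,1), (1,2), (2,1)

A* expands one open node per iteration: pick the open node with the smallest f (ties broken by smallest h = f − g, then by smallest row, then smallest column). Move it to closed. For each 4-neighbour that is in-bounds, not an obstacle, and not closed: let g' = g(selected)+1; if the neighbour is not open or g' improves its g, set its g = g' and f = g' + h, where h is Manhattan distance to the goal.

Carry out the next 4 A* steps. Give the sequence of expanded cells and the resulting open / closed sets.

order=[(1,3) → (2,2) → (2,3) → (0,3)]; open=[(0,1) g=2 f=8, (0,4) g=5 f=8, (1,0) g=2 f=8, (3,1) g=1 f=8, (3,2) g=2 f=8, (3,3) g=3 f=8]; closed=[(0,3), (1,1), (1,2), (1,3), (2,1), (2,2), (2,3)]

step 1: expand (1,3) (f=6, h=3) → closed; open now [(0,1) g=2 f=8, (0,3) g=4 f=8, (1,0) g=2 f=8, (2,2) g=1 f=6, (2,3) g=4 f=8, (3,1) g=1 f=8]
step 2: expand (2,2) (f=6, h=5) → closed; open now [(0,1) g=2 f=8, (0,3) g=4 f=8, (1,0) g=2 f=8, (2,3) g=2 f=6, (3,1) g=1 f=8, (3,2) g=2 f=8]
step 3: expand (2,3) (f=6, h=4) → closed; open now [(0,1) g=2 f=8, (0,3) g=4 f=8, (1,0) g=2 f=8, (3,1) g=1 f=8, (3,2) g=2 f=8, (3,3) g=3 f=8]
step 4: expand (0,3) (f=8, h=4) → closed; open now [(0,1) g=2 f=8, (0,4) g=5 f=8, (1,0) g=2 f=8, (3,1) g=1 f=8, (3,2) g=2 f=8, (3,3) g=3 f=8]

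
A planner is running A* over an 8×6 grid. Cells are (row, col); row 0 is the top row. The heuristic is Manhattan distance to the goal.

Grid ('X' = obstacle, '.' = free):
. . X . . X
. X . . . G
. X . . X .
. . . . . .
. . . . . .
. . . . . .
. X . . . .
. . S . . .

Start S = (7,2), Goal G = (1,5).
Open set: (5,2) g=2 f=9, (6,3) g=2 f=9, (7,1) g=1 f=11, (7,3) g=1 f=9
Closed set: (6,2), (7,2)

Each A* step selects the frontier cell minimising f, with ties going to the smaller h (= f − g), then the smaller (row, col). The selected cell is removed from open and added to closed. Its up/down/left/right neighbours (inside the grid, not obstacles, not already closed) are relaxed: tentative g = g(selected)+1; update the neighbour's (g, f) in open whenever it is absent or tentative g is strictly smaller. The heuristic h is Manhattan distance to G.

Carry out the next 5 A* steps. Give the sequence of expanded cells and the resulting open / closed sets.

order=[(5,2) → (4,2) → (3,2) → (2,2) → (1,2)]; open=[(1,3) g=7 f=9, (2,3) g=6 f=9, (3,1) g=5 f=11, (3,3) g=5 f=9, (4,1) g=4 f=11, (4,3) g=4 f=9, (5,1) g=3 f=11, (5,3) g=3 f=9, (6,3) g=2 f=9, (7,1) g=1 f=11, (7,3) g=1 f=9]; closed=[(1,2), (2,2), (3,2), (4,2), (5,2), (6,2), (7,2)]

step 1: expand (5,2) (f=9, h=7) → closed; open now [(4,2) g=3 f=9, (5,1) g=3 f=11, (5,3) g=3 f=9, (6,3) g=2 f=9, (7,1) g=1 f=11, (7,3) g=1 f=9]
step 2: expand (4,2) (f=9, h=6) → closed; open now [(3,2) g=4 f=9, (4,1) g=4 f=11, (4,3) g=4 f=9, (5,1) g=3 f=11, (5,3) g=3 f=9, (6,3) g=2 f=9, (7,1) g=1 f=11, (7,3) g=1 f=9]
step 3: expand (3,2) (f=9, h=5) → closed; open now [(2,2) g=5 f=9, (3,1) g=5 f=11, (3,3) g=5 f=9, (4,1) g=4 f=11, (4,3) g=4 f=9, (5,1) g=3 f=11, (5,3) g=3 f=9, (6,3) g=2 f=9, (7,1) g=1 f=11, (7,3) g=1 f=9]
step 4: expand (2,2) (f=9, h=4) → closed; open now [(1,2) g=6 f=9, (2,3) g=6 f=9, (3,1) g=5 f=11, (3,3) g=5 f=9, (4,1) g=4 f=11, (4,3) g=4 f=9, (5,1) g=3 f=11, (5,3) g=3 f=9, (6,3) g=2 f=9, (7,1) g=1 f=11, (7,3) g=1 f=9]
step 5: expand (1,2) (f=9, h=3) → closed; open now [(1,3) g=7 f=9, (2,3) g=6 f=9, (3,1) g=5 f=11, (3,3) g=5 f=9, (4,1) g=4 f=11, (4,3) g=4 f=9, (5,1) g=3 f=11, (5,3) g=3 f=9, (6,3) g=2 f=9, (7,1) g=1 f=11, (7,3) g=1 f=9]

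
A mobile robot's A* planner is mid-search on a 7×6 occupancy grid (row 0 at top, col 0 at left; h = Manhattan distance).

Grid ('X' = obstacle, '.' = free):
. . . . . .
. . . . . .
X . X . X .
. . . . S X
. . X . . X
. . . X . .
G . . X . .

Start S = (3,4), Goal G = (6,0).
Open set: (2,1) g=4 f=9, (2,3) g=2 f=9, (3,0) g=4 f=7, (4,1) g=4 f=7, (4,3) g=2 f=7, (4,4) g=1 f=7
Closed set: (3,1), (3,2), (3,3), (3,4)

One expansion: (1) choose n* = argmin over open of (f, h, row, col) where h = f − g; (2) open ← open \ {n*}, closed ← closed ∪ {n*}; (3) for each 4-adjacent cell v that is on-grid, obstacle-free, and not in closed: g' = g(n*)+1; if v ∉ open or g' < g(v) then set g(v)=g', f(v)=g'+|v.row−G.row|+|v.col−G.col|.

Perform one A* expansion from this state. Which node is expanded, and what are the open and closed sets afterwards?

step 1: expand (3,0) (f=7, h=3) → closed; open now [(2,1) g=4 f=9, (2,3) g=2 f=9, (4,0) g=5 f=7, (4,1) g=4 f=7, (4,3) g=2 f=7, (4,4) g=1 f=7]

expanded=(3,0); open=[(2,1) g=4 f=9, (2,3) g=2 f=9, (4,0) g=5 f=7, (4,1) g=4 f=7, (4,3) g=2 f=7, (4,4) g=1 f=7]; closed=[(3,0), (3,1), (3,2), (3,3), (3,4)]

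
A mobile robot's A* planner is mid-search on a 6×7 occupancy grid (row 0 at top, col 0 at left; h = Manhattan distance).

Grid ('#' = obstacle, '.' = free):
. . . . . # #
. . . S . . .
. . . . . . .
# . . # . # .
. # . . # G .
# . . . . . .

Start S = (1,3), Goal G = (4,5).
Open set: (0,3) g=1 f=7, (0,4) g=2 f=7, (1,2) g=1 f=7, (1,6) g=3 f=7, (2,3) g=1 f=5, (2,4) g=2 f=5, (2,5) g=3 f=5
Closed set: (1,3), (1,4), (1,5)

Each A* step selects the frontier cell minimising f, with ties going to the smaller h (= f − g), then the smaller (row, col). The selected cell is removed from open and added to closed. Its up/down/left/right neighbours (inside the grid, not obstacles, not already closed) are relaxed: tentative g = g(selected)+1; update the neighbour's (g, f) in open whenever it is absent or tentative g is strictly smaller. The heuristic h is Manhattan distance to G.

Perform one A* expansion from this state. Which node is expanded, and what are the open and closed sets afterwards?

expanded=(2,5); open=[(0,3) g=1 f=7, (0,4) g=2 f=7, (1,2) g=1 f=7, (1,6) g=3 f=7, (2,3) g=1 f=5, (2,4) g=2 f=5, (2,6) g=4 f=7]; closed=[(1,3), (1,4), (1,5), (2,5)]

step 1: expand (2,5) (f=5, h=2) → closed; open now [(0,3) g=1 f=7, (0,4) g=2 f=7, (1,2) g=1 f=7, (1,6) g=3 f=7, (2,3) g=1 f=5, (2,4) g=2 f=5, (2,6) g=4 f=7]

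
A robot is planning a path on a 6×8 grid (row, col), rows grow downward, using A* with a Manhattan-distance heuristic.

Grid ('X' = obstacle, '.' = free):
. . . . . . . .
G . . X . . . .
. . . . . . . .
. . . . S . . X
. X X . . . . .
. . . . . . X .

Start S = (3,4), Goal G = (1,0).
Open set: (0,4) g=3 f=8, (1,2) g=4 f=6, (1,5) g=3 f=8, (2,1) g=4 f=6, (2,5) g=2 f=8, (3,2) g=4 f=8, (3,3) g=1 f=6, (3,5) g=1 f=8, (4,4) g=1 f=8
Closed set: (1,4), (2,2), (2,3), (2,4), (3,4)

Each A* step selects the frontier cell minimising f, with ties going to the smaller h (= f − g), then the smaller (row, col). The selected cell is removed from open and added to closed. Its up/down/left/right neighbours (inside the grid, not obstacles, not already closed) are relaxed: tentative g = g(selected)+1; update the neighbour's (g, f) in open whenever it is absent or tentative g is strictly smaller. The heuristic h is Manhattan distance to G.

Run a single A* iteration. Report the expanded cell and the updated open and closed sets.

step 1: expand (1,2) (f=6, h=2) → closed; open now [(0,2) g=5 f=8, (0,4) g=3 f=8, (1,1) g=5 f=6, (1,5) g=3 f=8, (2,1) g=4 f=6, (2,5) g=2 f=8, (3,2) g=4 f=8, (3,3) g=1 f=6, (3,5) g=1 f=8, (4,4) g=1 f=8]

expanded=(1,2); open=[(0,2) g=5 f=8, (0,4) g=3 f=8, (1,1) g=5 f=6, (1,5) g=3 f=8, (2,1) g=4 f=6, (2,5) g=2 f=8, (3,2) g=4 f=8, (3,3) g=1 f=6, (3,5) g=1 f=8, (4,4) g=1 f=8]; closed=[(1,2), (1,4), (2,2), (2,3), (2,4), (3,4)]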